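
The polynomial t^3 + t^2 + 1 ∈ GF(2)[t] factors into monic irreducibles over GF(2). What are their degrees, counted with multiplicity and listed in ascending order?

Write g(t) = t^3 + t^2 + 1.
Roots in GF(2): g(0) = 1; g(1) = 1.
Complete factorization: g(t) = (t^3 + t^2 + 1).
Factor degrees with multiplicity: 3 = 3.

3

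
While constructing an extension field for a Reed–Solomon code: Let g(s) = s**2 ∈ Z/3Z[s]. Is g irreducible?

Check for roots in Z/3Z: g(0) = 0 → root; g(1) = 1; g(2) = 1.
g(0) = 0, so (s) divides g(s); g is reducible.

No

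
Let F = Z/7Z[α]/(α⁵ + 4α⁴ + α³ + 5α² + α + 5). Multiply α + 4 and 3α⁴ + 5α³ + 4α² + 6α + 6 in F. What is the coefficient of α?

6

Multiply in Z/7Z[α]: (α + 4)·(3α⁴ + 5α³ + 4α² + 6α + 6) = 3α⁵ + 3α⁴ + 3α³ + α² + 2α + 3.
Reduce using α⁵ ≡ 3α⁴ + 6α³ + 2α² + 6α + 2 (mod α⁵ + 4α⁴ + α³ + 5α² + α + 5).
Reduced: 5α⁴ + 6α + 2.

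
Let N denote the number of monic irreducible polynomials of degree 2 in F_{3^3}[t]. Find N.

351

By the necklace-counting formula, N_27(2) = (1/2) Σ_{d|2} μ(2/d)·27^d.
Divisors of 2: 1, 2; μ(2/d) for each: -1, 1.
Σ = − 27^1 + 27^2 = 702.
N = 702/2 = 351.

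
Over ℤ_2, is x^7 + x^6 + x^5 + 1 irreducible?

Write h(x) = x^7 + x^6 + x^5 + 1.
Check for roots in ℤ_2: h(0) = 1; h(1) = 0 → root.
h(1) = 0, so (x − 1) divides h(x); h is reducible.

No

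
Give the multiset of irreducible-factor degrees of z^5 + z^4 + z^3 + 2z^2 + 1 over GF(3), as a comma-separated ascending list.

1, 2, 2

Write g(z) = z^5 + z^4 + z^3 + 2z^2 + 1.
Roots in GF(3): g(0) = 1; g(1) = 0 → root; g(2) = 2.
Linear factors from roots: (z + 2).
Complete factorization: g(z) = (z + 2)·(z^2 + 1)·(z^2 + 2z + 2).
Factor degrees with multiplicity: 1 + 2 + 2 = 5.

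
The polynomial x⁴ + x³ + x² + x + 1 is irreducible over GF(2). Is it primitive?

No

Write f(x) = x⁴ + x³ + x² + x + 1.
|GF(2^4)^×| = 2^4 − 1 = 15. Prime factorization: 15 = 3·5.
f is primitive ⇔ x has order 15 in GF(2)[x]/(f), i.e. x^(15/q) ≠ 1 for each prime q | 15.
x^(5) mod f = 1
x^(3) mod f = x³.
Since x^(5) = 1, the order of x divides 5 < 15; not primitive.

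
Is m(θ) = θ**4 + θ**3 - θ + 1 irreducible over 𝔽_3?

Yes

Check for roots in 𝔽_3: m(0) = 1; m(1) = 2; m(2) = 2.
No roots, so no linear factors.
Monic irreducibles of degree 2 over GF(3): θ**2 + 1, θ**2 + θ - 1, θ**2 - θ - 1.
None of them divide m (all give nonzero remainder).
No irreducible factor of degree ≤ 2 exists, so m is irreducible over GF(3).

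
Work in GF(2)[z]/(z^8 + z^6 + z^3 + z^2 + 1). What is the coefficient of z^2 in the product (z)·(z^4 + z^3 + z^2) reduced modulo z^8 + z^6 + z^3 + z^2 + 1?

0

Multiply in GF(2)[z]: (z)·(z^4 + z^3 + z^2) = z^5 + z^4 + z^3.
Reduced: z^5 + z^4 + z^3.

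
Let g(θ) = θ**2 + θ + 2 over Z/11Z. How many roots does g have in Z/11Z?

Evaluate at each of the 11 elements of Z/11Z:
g(0) = 2; g(1) = 4; g(2) = 8; g(3) = 3; g(4) = 0 → root; g(5) = 10; g(6) = 0 → root; g(7) = 3; g(8) = 8; g(9) = 4; g(10) = 2.
Roots: {4, 6}.

2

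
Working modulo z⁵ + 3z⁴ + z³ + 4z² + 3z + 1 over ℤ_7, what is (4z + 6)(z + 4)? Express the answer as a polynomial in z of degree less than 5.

4z^2 + z + 3

Multiply in ℤ_7[z]: (4z + 6)·(z + 4) = 4z² + z + 3.
Reduced: 4z² + z + 3.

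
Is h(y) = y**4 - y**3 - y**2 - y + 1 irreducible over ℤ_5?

Yes

Check for roots in ℤ_5: h(0) = 1; h(1) = 4; h(2) = 3; h(3) = 3; h(4) = 3.
No roots, so no linear factors.
Degree-2 irreducible divisors: test the 10 monic irreducibles of degree 2 over GF(5).
None of them divide h (all give nonzero remainder).
No irreducible factor of degree ≤ 2 exists, so h is irreducible over GF(5).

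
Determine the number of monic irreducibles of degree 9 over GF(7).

4483696

x^(7^9) − x is the product of all monic irreducibles of degree dividing 9; Möbius inversion gives N = (1/9) Σ μ(9/d)·7^d.
Divisors of 9: 1, 3, 9; μ(9/d) for each: 0, -1, 1.
Σ = − 7^3 + 7^9 = 40353264.
N = 40353264/9 = 4483696.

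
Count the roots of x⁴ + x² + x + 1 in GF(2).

1

Write h(x) = x⁴ + x² + x + 1.
Evaluate at each of the 2 elements of GF(2):
h(0) = 1; h(1) = 0 → root.
Roots: {1}.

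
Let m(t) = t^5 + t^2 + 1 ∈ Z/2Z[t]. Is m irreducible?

Check for roots in Z/2Z: m(0) = 1; m(1) = 1.
No roots, so no linear factors.
Monic irreducibles of degree 2 over GF(2): t^2 + t + 1.
None of them divide m (all give nonzero remainder).
No irreducible factor of degree ≤ 2 exists, so m is irreducible over GF(2).

Yes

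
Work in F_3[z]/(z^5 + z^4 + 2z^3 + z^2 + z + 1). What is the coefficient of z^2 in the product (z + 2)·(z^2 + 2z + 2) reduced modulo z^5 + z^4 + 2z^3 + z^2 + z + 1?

Multiply in F_3[z]: (z + 2)·(z^2 + 2z + 2) = z^3 + z^2 + 1.
Reduced: z^3 + z^2 + 1.

1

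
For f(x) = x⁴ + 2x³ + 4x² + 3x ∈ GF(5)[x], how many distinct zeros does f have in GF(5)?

Evaluate at each of the 5 elements of GF(5):
f(0) = 0 → root; f(1) = 0 → root; f(2) = 4; f(3) = 0 → root; f(4) = 0 → root.
Roots: {0, 1, 3, 4}.

4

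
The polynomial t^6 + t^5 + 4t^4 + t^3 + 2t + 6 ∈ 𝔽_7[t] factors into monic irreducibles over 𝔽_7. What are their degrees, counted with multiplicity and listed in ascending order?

1, 2, 3

Write f(t) = t^6 + t^5 + 4t^4 + t^3 + 2t + 6.
Linear factors from roots: (t + 1).
Complete factorization: f(t) = (t + 1)·(t^2 + 3t + 6)·(t^3 + 4t^2 + 1).
Factor degrees with multiplicity: 1 + 2 + 3 = 6.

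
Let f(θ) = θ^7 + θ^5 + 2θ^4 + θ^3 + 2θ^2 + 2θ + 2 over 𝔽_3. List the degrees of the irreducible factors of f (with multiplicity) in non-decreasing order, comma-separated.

7

Roots in 𝔽_3: f(0) = 2; f(1) = 2; f(2) = 1.
Complete factorization: f(θ) = (θ^7 + θ^5 + 2θ^4 + θ^3 + 2θ^2 + 2θ + 2).
Factor degrees with multiplicity: 7 = 7.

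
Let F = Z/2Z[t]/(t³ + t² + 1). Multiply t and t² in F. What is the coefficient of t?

Multiply in Z/2Z[t]: (t)·(t²) = t³.
Reduce using t³ ≡ t² + 1 (mod t³ + t² + 1).
Reduced: t² + 1.

0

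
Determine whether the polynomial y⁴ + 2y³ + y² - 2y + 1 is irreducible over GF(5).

Yes

Write m(y) = y⁴ + 2y³ + y² - 2y + 1.
Check for roots in GF(5): m(0) = 1; m(1) = 3; m(2) = 3; m(3) = 4; m(4) = 3.
No roots, so no linear factors.
Degree-2 irreducible divisors: test the 10 monic irreducibles of degree 2 over GF(5).
None of them divide m (all give nonzero remainder).
No irreducible factor of degree ≤ 2 exists, so m is irreducible over GF(5).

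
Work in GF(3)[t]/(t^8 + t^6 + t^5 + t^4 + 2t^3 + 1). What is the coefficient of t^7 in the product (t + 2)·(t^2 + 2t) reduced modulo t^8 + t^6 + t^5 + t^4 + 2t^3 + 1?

Multiply in GF(3)[t]: (t + 2)·(t^2 + 2t) = t^3 + t^2 + t.
Reduced: t^3 + t^2 + t.

0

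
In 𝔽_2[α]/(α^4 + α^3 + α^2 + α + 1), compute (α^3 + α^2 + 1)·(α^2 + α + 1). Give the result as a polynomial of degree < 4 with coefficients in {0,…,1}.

Multiply in 𝔽_2[α]: (α^3 + α^2 + 1)·(α^2 + α + 1) = α^5 + α + 1.
Reduce using α^4 ≡ α^3 + α^2 + α + 1 (mod α^4 + α^3 + α^2 + α + 1).
Reduced: α.

α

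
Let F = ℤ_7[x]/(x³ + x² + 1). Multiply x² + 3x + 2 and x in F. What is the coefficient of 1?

Multiply in ℤ_7[x]: (x² + 3x + 2)·(x) = x³ + 3x² + 2x.
Reduce using x³ ≡ 6x² + 6 (mod x³ + x² + 1).
Reduced: 2x² + 2x + 6.

6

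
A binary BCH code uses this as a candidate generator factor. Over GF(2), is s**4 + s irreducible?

Write m(s) = s**4 + s.
Check for roots in GF(2): m(0) = 0 → root; m(1) = 0 → root.
m(0) = 0, so (s) divides m(s); m is reducible.

No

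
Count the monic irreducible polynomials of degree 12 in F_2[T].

335

Gauss's count: N_{2}(12) = (1/12) Σ_{d|12} μ(12/d)·2^d.
Divisors of 12: 1, 2, 3, 4, 6, 12; μ(12/d) for each: 0, 1, 0, -1, -1, 1.
Σ = 2^2 − 2^4 − 2^6 + 2^12 = 4020.
N = 4020/12 = 335.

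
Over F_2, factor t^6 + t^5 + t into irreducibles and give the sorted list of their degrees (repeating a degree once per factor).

Write g(t) = t^6 + t^5 + t.
Roots in F_2: g(0) = 0 → root; g(1) = 1.
Linear factors from roots: (t).
Complete factorization: g(t) = (t)·(t^2 + t + 1)·(t^3 + t + 1).
Factor degrees with multiplicity: 1 + 2 + 3 = 6.

1, 2, 3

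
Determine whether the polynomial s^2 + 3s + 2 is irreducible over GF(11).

Write f(s) = s^2 + 3s + 2.
Check each element of GF(11) for a root: f(0)=2, f(1)=6, f(2)=1, f(3)=9, f(4)=8, f(5)=9, f(6)=1, f(7)=6, f(8)=2, f(9)=0, f(10)=0.
f(9) = 0, so (s − 9) divides f(s); f is reducible.

No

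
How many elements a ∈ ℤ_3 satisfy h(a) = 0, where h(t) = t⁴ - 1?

Evaluate at each of the 3 elements of ℤ_3:
h(0) = 2; h(1) = 0 → root; h(2) = 0 → root.
Roots: {1, 2}.

2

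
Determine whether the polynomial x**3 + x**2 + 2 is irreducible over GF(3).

Yes

Write P(x) = x**3 + x**2 + 2.
Check for roots in GF(3): P(0) = 2; P(1) = 1; P(2) = 2.
No roots. A degree-3 polynomial over a field with no linear factor is irreducible.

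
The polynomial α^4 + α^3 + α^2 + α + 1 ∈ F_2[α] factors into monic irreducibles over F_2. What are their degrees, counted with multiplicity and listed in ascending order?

Write f(α) = α^4 + α^3 + α^2 + α + 1.
Roots in F_2: f(0) = 1; f(1) = 1.
Complete factorization: f(α) = (α^4 + α^3 + α^2 + α + 1).
Factor degrees with multiplicity: 4 = 4.

4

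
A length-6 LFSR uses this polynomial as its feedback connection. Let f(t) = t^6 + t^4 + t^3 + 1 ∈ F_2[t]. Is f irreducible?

Check for roots in F_2: f(0) = 1; f(1) = 0 → root.
f(1) = 0, so (t − 1) divides f(t); f is reducible.

No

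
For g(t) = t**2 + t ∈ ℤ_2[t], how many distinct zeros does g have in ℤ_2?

Evaluate at each of the 2 elements of ℤ_2:
g(0) = 0 → root; g(1) = 0 → root.
Roots: {0, 1}.

2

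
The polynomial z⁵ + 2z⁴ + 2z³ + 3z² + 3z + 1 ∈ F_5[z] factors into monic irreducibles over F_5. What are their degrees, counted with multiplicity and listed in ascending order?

1, 1, 3

Write f(z) = z⁵ + 2z⁴ + 2z³ + 3z² + 3z + 1.
Roots in F_5: f(0) = 1; f(1) = 2; f(2) = 4; f(3) = 1; f(4) = 0 → root.
Linear factors from roots: (z + 1).
Complete factorization: f(z) = (z + 1)^2·(z³ + z + 1).
Factor degrees with multiplicity: 1 + 1 + 3 = 5.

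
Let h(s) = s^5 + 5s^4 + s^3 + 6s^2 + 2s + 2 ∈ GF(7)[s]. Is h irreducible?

Yes

Check for roots in GF(7): h(0) = 2; h(1) = 3; h(2) = 3; h(3) = 2; h(4) = 3; h(5) = 6; h(6) = 2.
No roots, so no linear factors.
Degree-2 irreducible divisors: test the 21 monic irreducibles of degree 2 over GF(7).
None of them divide h (all give nonzero remainder).
No irreducible factor of degree ≤ 2 exists, so h is irreducible over GF(7).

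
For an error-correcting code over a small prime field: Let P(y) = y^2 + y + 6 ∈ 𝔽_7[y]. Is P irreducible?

Yes

Check for roots in 𝔽_7: P(0) = 6; P(1) = 1; P(2) = 5; P(3) = 4; P(4) = 5; P(5) = 1; P(6) = 6.
No roots. A degree-2 polynomial over a field with no linear factor is irreducible.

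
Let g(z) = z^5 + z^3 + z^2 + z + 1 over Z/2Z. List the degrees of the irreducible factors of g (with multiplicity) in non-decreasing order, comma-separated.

5

Roots in Z/2Z: g(0) = 1; g(1) = 1.
Complete factorization: g(z) = (z^5 + z^3 + z^2 + z + 1).
Factor degrees with multiplicity: 5 = 5.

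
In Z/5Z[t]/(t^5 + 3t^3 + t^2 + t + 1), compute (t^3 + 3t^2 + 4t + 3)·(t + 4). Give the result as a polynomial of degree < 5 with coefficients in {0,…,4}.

t^4 + 2t^3 + t^2 + 4t + 2

Multiply in Z/5Z[t]: (t^3 + 3t^2 + 4t + 3)·(t + 4) = t^4 + 2t^3 + t^2 + 4t + 2.
Reduced: t^4 + 2t^3 + t^2 + 4t + 2.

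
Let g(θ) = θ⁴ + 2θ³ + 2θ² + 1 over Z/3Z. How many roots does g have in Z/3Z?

1

Evaluate at each of the 3 elements of Z/3Z:
g(0) = 1; g(1) = 0 → root; g(2) = 2.
Roots: {1}.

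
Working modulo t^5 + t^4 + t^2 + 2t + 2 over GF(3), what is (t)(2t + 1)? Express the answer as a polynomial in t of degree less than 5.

Multiply in GF(3)[t]: (t)·(2t + 1) = 2t^2 + t.
Reduced: 2t^2 + t.

2t^2 + t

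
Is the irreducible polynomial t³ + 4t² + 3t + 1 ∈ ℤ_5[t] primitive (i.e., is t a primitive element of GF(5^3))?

Write f(t) = t³ + 4t² + 3t + 1.
|GF(5^3)^×| = 5^3 − 1 = 124. Prime factorization: 124 = 2^2·31.
f is primitive ⇔ t has order 124 in GF(5)[t]/(f), i.e. t^(124/q) ≠ 1 for each prime q | 124.
t^(62) mod f = 1
t^(4) mod f = 3t² + t + 4.
Since t^(62) = 1, the order of t divides 62 < 124; not primitive.

No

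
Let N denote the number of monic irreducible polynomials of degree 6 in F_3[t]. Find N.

x^(3^6) − x is the product of all monic irreducibles of degree dividing 6; Möbius inversion gives N = (1/6) Σ μ(6/d)·3^d.
Divisors of 6: 1, 2, 3, 6; μ(6/d) for each: 1, -1, -1, 1.
Σ = 3^1 − 3^2 − 3^3 + 3^6 = 696.
N = 696/6 = 116.

116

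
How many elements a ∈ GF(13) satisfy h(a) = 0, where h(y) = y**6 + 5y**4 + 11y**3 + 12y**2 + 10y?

4

Evaluate at each of the 13 elements of GF(13):
h(0) = 0 → root; h(1) = 0 → root; h(2) = 1; h(3) = 9; h(4) = 7; h(5) = 0 → root; h(6) = 0 → root; h(7) = 3; h(8) = 10; h(9) = 1; h(10) = 5; h(11) = 6; h(12) = 10.
Roots: {0, 1, 5, 6}.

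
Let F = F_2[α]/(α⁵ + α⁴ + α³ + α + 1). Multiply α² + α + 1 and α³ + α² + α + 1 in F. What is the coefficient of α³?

0

Multiply in F_2[α]: (α² + α + 1)·(α³ + α² + α + 1) = α⁵ + α³ + α² + 1.
Reduce using α⁵ ≡ α⁴ + α³ + α + 1 (mod α⁵ + α⁴ + α³ + α + 1).
Reduced: α⁴ + α² + α.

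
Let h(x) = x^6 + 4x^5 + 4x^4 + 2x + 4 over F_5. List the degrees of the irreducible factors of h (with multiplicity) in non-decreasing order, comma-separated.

1, 1, 2, 2

Roots in F_5: h(0) = 4; h(1) = 0 → root; h(2) = 4; h(3) = 0 → root; h(4) = 3.
Linear factors from roots: (x + 4), (x + 2).
Complete factorization: h(x) = (x + 2)·(x + 4)·(x^2 + x + 2)·(x^2 + 2x + 4).
Factor degrees with multiplicity: 1 + 1 + 2 + 2 = 6.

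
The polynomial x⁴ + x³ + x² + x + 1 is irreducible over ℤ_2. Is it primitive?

Write f(x) = x⁴ + x³ + x² + x + 1.
|GF(2^4)^×| = 2^4 − 1 = 15. Prime factorization: 15 = 3·5.
f is primitive ⇔ x has order 15 in GF(2)[x]/(f), i.e. x^(15/q) ≠ 1 for each prime q | 15.
x^(5) mod f = 1
x^(3) mod f = x³.
Since x^(5) = 1, the order of x divides 5 < 15; not primitive.

No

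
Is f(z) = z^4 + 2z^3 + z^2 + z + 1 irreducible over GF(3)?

No

Check for roots in GF(3): f(0) = 1; f(1) = 0 → root; f(2) = 0 → root.
f(1) = 0, so (z − 1) divides f(z); f is reducible.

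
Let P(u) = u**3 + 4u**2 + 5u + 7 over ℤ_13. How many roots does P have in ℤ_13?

1

Evaluate at each of the 13 elements of ℤ_13:
P(0) = 7; P(1) = 4; P(2) = 2; P(3) = 7; P(4) = 12; P(5) = 10; P(6) = 7; P(7) = 9; P(8) = 9; P(9) = 0 → root; P(10) = 1; P(11) = 5; P(12) = 5.
Roots: {9}.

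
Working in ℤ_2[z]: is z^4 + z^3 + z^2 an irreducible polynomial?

Write f(z) = z^4 + z^3 + z^2.
Check for roots in ℤ_2: f(0) = 0 → root; f(1) = 1.
f(0) = 0, so (z) divides f(z); f is reducible.

No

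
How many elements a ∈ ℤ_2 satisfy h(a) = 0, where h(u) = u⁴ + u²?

Evaluate at each of the 2 elements of ℤ_2:
h(0) = 0 → root; h(1) = 0 → root.
Roots: {0, 1}.

2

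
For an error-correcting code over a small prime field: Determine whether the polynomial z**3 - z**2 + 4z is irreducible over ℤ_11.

No

Write P(z) = z**3 - z**2 + 4z.
Check each element of ℤ_11 for a root: P(0)=0, P(1)=4, P(2)=1, P(3)=8, P(4)=9, P(5)=10, P(6)=6, P(7)=3, P(8)=7, P(9)=2, P(10)=5.
P(0) = 0, so (z) divides P(z); P is reducible.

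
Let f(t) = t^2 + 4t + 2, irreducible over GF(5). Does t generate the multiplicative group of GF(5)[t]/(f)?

Yes

|GF(5^2)^×| = 5^2 − 1 = 24. Prime factorization: 24 = 2^3·3.
f is primitive ⇔ t has order 24 in GF(5)[t]/(f), i.e. t^(24/q) ≠ 1 for each prime q | 24.
t^(12) mod f = 4.
t^(8) mod f = 2t + 1.
None equal 1, so t has full order 24; f is primitive.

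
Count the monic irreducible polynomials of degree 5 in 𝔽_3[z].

By the necklace-counting formula, N_3(5) = (1/5) Σ_{d|5} μ(5/d)·3^d.
Divisors of 5: 1, 5; μ(5/d) for each: -1, 1.
Σ = − 3^1 + 3^5 = 240.
N = 240/5 = 48.

48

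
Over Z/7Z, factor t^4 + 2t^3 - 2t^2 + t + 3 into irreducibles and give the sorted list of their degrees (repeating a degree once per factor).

Write f(t) = t^4 + 2t^3 - 2t^2 + t + 3.
Linear factors from roots: (t + 2).
Complete factorization: f(t) = (t + 2)·(t^3 - 2t - 2).
Factor degrees with multiplicity: 1 + 3 = 4.

1, 3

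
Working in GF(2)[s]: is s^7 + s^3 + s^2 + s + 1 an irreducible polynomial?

Yes

Write h(s) = s^7 + s^3 + s^2 + s + 1.
Check for roots in GF(2): h(0) = 1; h(1) = 1.
No roots, so no linear factors.
Monic irreducibles of degree 2 over GF(2): s^2 + s + 1.
None of them divide h (all give nonzero remainder).
Monic irreducibles of degree 3 over GF(2): s^3 + s + 1, s^3 + s^2 + 1.
None of them divide h (all give nonzero remainder).
No irreducible factor of degree ≤ 3 exists, so h is irreducible over GF(2).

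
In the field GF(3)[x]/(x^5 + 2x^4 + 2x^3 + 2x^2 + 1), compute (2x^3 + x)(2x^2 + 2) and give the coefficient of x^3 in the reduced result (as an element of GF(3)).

Multiply in GF(3)[x]: (2x^3 + x)·(2x^2 + 2) = x^5 + 2x.
Reduce using x^5 ≡ x^4 + x^3 + x^2 + 2 (mod x^5 + 2x^4 + 2x^3 + 2x^2 + 1).
Reduced: x^4 + x^3 + x^2 + 2x + 2.

1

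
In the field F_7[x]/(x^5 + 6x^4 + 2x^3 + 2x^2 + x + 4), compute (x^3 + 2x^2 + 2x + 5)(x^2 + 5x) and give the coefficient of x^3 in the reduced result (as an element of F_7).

3

Multiply in F_7[x]: (x^3 + 2x^2 + 2x + 5)·(x^2 + 5x) = x^5 + 5x^3 + x^2 + 4x.
Reduce using x^5 ≡ x^4 + 5x^3 + 5x^2 + 6x + 3 (mod x^5 + 6x^4 + 2x^3 + 2x^2 + x + 4).
Reduced: x^4 + 3x^3 + 6x^2 + 3x + 3.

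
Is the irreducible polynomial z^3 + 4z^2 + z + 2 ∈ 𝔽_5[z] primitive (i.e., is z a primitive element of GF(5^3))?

Yes

Write f(z) = z^3 + 4z^2 + z + 2.
|GF(5^3)^×| = 5^3 − 1 = 124. Prime factorization: 124 = 2^2·31.
f is primitive ⇔ z has order 124 in GF(5)[z]/(f), i.e. z^(124/q) ≠ 1 for each prime q | 124.
z^(62) mod f = 4.
z^(4) mod f = 2z + 3.
None equal 1, so z has full order 124; f is primitive.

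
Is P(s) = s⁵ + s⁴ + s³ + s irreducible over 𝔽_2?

No

Check for roots in 𝔽_2: P(0) = 0 → root; P(1) = 0 → root.
P(0) = 0, so (s) divides P(s); P is reducible.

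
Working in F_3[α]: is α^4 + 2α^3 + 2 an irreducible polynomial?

Yes

Write f(α) = α^4 + 2α^3 + 2.
Check for roots in F_3: f(0) = 2; f(1) = 2; f(2) = 1.
No roots, so no linear factors.
Monic irreducibles of degree 2 over GF(3): α^2 + 1, α^2 + α + 2, α^2 + 2α + 2.
None of them divide f (all give nonzero remainder).
No irreducible factor of degree ≤ 2 exists, so f is irreducible over GF(3).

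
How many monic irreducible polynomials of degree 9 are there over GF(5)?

217000

Gauss's count: N_{5}(9) = (1/9) Σ_{d|9} μ(9/d)·5^d.
Divisors of 9: 1, 3, 9; μ(9/d) for each: 0, -1, 1.
Σ = − 5^3 + 5^9 = 1953000.
N = 1953000/9 = 217000.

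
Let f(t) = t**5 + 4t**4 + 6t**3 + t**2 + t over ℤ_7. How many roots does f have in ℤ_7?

2

Evaluate at each of the 7 elements of ℤ_7:
f(0) = 0 → root; f(1) = 6; f(2) = 3; f(3) = 6; f(4) = 2; f(5) = 0 → root; f(6) = 4.
Roots: {0, 5}.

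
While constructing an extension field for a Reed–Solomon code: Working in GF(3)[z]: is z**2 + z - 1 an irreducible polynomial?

Write m(z) = z**2 + z - 1.
Check for roots in GF(3): m(0) = 2; m(1) = 1; m(2) = 2.
No roots. A degree-2 polynomial over a field with no linear factor is irreducible.

Yes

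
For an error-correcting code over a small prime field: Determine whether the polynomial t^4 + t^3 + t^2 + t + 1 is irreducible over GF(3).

Write f(t) = t^4 + t^3 + t^2 + t + 1.
Check for roots in GF(3): f(0) = 1; f(1) = 2; f(2) = 1.
No roots, so no linear factors.
Monic irreducibles of degree 2 over GF(3): t^2 + 1, t^2 + t + 2, t^2 + 2t + 2.
None of them divide f (all give nonzero remainder).
No irreducible factor of degree ≤ 2 exists, so f is irreducible over GF(3).

Yes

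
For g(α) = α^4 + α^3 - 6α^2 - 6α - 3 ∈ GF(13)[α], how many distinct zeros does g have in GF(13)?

Evaluate at each of the 13 elements of GF(13):
g(0) = 10; g(1) = 0 → root; g(2) = 11; g(3) = 7; g(4) = 2; g(5) = 8; g(6) = 9; g(7) = 0 → root; g(8) = 0 → root; g(9) = 0 → root; g(10) = 2; g(11) = 6; g(12) = 10.
Roots: {1, 7, 8, 9}.

4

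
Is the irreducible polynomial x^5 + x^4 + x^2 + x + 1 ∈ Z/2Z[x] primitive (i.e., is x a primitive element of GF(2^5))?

Yes

Write f(x) = x^5 + x^4 + x^2 + x + 1.
|GF(2^5)^×| = 2^5 − 1 = 31. Prime factorization: 31 = 31.
f is primitive ⇔ x has order 31 in GF(2)[x]/(f), i.e. x^(31/q) ≠ 1 for each prime q | 31.
x^(1) mod f = x.
None equal 1, so x has full order 31; f is primitive.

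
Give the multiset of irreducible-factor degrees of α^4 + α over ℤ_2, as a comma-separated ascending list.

Write g(α) = α^4 + α.
Roots in ℤ_2: g(0) = 0 → root; g(1) = 0 → root.
Linear factors from roots: (α), (α + 1).
Complete factorization: g(α) = (α)·(α + 1)·(α^2 + α + 1).
Factor degrees with multiplicity: 1 + 1 + 2 = 4.

1, 1, 2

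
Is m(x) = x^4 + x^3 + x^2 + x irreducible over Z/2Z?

No

Check for roots in Z/2Z: m(0) = 0 → root; m(1) = 0 → root.
m(0) = 0, so (x) divides m(x); m is reducible.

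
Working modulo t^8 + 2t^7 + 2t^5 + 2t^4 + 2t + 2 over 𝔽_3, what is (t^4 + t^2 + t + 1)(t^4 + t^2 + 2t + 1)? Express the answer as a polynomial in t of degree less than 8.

Multiply in 𝔽_3[t]: (t^4 + t^2 + t + 1)·(t^4 + t^2 + 2t + 1) = t^8 + 2t^6 + t^2 + 1.
Reduce using t^8 ≡ t^7 + t^5 + t^4 + t + 1 (mod t^8 + 2t^7 + 2t^5 + 2t^4 + 2t + 2).
Reduced: t^7 + 2t^6 + t^5 + t^4 + t^2 + t + 2.

t^7 + 2t^6 + t^5 + t^4 + t^2 + t + 2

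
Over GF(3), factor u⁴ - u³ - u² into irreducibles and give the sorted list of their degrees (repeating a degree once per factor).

Write f(u) = u⁴ - u³ - u².
Roots in GF(3): f(0) = 0 → root; f(1) = 2; f(2) = 1.
Linear factors from roots: (u).
Complete factorization: f(u) = (u)^2·(u² - u - 1).
Factor degrees with multiplicity: 1 + 1 + 2 = 4.

1, 1, 2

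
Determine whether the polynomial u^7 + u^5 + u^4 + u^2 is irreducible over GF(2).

No

Write P(u) = u^7 + u^5 + u^4 + u^2.
Check for roots in GF(2): P(0) = 0 → root; P(1) = 0 → root.
P(0) = 0, so (u) divides P(u); P is reducible.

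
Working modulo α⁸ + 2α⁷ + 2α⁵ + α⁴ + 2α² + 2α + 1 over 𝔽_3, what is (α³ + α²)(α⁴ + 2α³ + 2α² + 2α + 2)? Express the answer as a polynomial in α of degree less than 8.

α^7 + α^5 + α^4 + α^3 + 2α^2

Multiply in 𝔽_3[α]: (α³ + α²)·(α⁴ + 2α³ + 2α² + 2α + 2) = α⁷ + α⁵ + α⁴ + α³ + 2α².
Reduced: α⁷ + α⁵ + α⁴ + α³ + 2α².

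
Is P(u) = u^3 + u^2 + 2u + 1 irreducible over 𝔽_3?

Check for roots in 𝔽_3: P(0) = 1; P(1) = 2; P(2) = 2.
No roots. A degree-3 polynomial over a field with no linear factor is irreducible.

Yes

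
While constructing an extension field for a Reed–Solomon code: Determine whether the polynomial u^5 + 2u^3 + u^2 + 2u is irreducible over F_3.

Write g(u) = u^5 + 2u^3 + u^2 + 2u.
Check for roots in F_3: g(0) = 0 → root; g(1) = 0 → root; g(2) = 2.
g(0) = 0, so (u) divides g(u); g is reducible.

No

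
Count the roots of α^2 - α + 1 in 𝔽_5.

Write g(α) = α^2 - α + 1.
Evaluate at each of the 5 elements of 𝔽_5:
g(0) = 1; g(1) = 1; g(2) = 3; g(3) = 2; g(4) = 3.
No element is a root.

0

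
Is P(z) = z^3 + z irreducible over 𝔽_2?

Check for roots in 𝔽_2: P(0) = 0 → root; P(1) = 0 → root.
P(0) = 0, so (z) divides P(z); P is reducible.

No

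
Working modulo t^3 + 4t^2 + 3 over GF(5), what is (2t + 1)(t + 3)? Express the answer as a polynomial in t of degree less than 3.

2t^2 + 2t + 3

Multiply in GF(5)[t]: (2t + 1)·(t + 3) = 2t^2 + 2t + 3.
Reduced: 2t^2 + 2t + 3.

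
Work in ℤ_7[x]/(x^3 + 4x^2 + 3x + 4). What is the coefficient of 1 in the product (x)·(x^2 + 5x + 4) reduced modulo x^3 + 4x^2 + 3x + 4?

3

Multiply in ℤ_7[x]: (x)·(x^2 + 5x + 4) = x^3 + 5x^2 + 4x.
Reduce using x^3 ≡ 3x^2 + 4x + 3 (mod x^3 + 4x^2 + 3x + 4).
Reduced: x^2 + x + 3.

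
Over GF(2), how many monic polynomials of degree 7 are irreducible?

Gauss's count: N_{2}(7) = (1/7) Σ_{d|7} μ(7/d)·2^d.
Divisors of 7: 1, 7; μ(7/d) for each: -1, 1.
Σ = − 2^1 + 2^7 = 126.
N = 126/7 = 18.

18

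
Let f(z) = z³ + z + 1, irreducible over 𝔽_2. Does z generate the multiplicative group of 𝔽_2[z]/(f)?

|GF(2^3)^×| = 2^3 − 1 = 7. Prime factorization: 7 = 7.
f is primitive ⇔ z has order 7 in GF(2)[z]/(f), i.e. z^(7/q) ≠ 1 for each prime q | 7.
z^(1) mod f = z.
None equal 1, so z has full order 7; f is primitive.

Yes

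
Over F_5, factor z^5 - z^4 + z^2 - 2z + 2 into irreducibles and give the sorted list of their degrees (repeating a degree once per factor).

2, 3

Write f(z) = z^5 - z^4 + z^2 - 2z + 2.
Roots in F_5: f(0) = 2; f(1) = 1; f(2) = 3; f(3) = 2; f(4) = 3.
Complete factorization: f(z) = (z^2 + z + 1)·(z^3 - 2z^2 + z + 2).
Factor degrees with multiplicity: 2 + 3 = 5.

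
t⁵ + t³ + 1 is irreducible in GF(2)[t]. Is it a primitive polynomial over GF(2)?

Write f(t) = t⁵ + t³ + 1.
|GF(2^5)^×| = 2^5 − 1 = 31. Prime factorization: 31 = 31.
f is primitive ⇔ t has order 31 in GF(2)[t]/(f), i.e. t^(31/q) ≠ 1 for each prime q | 31.
t^(1) mod f = t.
None equal 1, so t has full order 31; f is primitive.

Yes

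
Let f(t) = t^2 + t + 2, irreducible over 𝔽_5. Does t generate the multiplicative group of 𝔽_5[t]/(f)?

|GF(5^2)^×| = 5^2 − 1 = 24. Prime factorization: 24 = 2^3·3.
f is primitive ⇔ t has order 24 in GF(5)[t]/(f), i.e. t^(24/q) ≠ 1 for each prime q | 24.
t^(12) mod f = 4.
t^(8) mod f = 3t + 1.
None equal 1, so t has full order 24; f is primitive.

Yes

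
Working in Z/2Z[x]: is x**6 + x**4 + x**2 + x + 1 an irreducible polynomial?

Write g(x) = x**6 + x**4 + x**2 + x + 1.
Check for roots in Z/2Z: g(0) = 1; g(1) = 1.
No roots, so no linear factors.
Monic irreducibles of degree 2 over GF(2): x**2 + x + 1.
None of them divide g (all give nonzero remainder).
Monic irreducibles of degree 3 over GF(2): x**3 + x + 1, x**3 + x**2 + 1.
None of them divide g (all give nonzero remainder).
No irreducible factor of degree ≤ 3 exists, so g is irreducible over GF(2).

Yes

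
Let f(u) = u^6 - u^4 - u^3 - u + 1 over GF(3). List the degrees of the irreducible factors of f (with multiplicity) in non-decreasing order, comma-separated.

Roots in GF(3): f(0) = 1; f(1) = 2; f(2) = 0 → root.
Linear factors from roots: (u + 1).
Complete factorization: f(u) = (u + 1)^3·(u^3 - u + 1).
Factor degrees with multiplicity: 1 + 1 + 1 + 3 = 6.

1, 1, 1, 3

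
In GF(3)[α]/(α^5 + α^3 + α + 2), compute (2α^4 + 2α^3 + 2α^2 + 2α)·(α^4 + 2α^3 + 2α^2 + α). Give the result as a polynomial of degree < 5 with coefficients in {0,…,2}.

2α^3 + 2α

Multiply in GF(3)[α]: (2α^4 + 2α^3 + 2α^2 + 2α)·(α^4 + 2α^3 + 2α^2 + α) = 2α^8 + α^6 + α^4 + 2α^2.
Reduce using α^5 ≡ 2α^3 + 2α + 1 (mod α^5 + α^3 + α + 2).
Reduced: 2α^3 + 2α.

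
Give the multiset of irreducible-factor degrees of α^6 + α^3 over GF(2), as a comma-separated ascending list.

Write h(α) = α^6 + α^3.
Roots in GF(2): h(0) = 0 → root; h(1) = 0 → root.
Linear factors from roots: (α), (α + 1).
Complete factorization: h(α) = (α + 1)·(α)^3·(α^2 + α + 1).
Factor degrees with multiplicity: 1 + 1 + 1 + 1 + 2 = 6.

1, 1, 1, 1, 2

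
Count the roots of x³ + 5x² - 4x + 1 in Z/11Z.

Write P(x) = x³ + 5x² - 4x + 1.
Evaluate at each of the 11 elements of Z/11Z:
P(0) = 1; P(1) = 3; P(2) = 10; P(3) = 6; P(4) = 8; P(5) = 0 → root; P(6) = 10; P(7) = 0 → root; P(8) = 9; P(9) = 10; P(10) = 9.
Roots: {5, 7}.

2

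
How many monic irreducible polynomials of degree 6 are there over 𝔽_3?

116

The number of monic irreducibles of degree 6 over GF(3) is (1/6)·Σ_{d∣6} μ(6/d) 3^d.
Divisors of 6: 1, 2, 3, 6; μ(6/d) for each: 1, -1, -1, 1.
Σ = 3^1 − 3^2 − 3^3 + 3^6 = 696.
N = 696/6 = 116.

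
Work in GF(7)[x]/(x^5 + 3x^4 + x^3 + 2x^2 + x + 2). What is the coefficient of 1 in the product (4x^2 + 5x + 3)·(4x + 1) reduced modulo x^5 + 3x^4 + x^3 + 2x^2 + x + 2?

3

Multiply in GF(7)[x]: (4x^2 + 5x + 3)·(4x + 1) = 2x^3 + 3x^2 + 3x + 3.
Reduced: 2x^3 + 3x^2 + 3x + 3.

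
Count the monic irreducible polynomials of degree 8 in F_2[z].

30

x^(2^8) − x is the product of all monic irreducibles of degree dividing 8; Möbius inversion gives N = (1/8) Σ μ(8/d)·2^d.
Divisors of 8: 1, 2, 4, 8; μ(8/d) for each: 0, 0, -1, 1.
Σ = − 2^4 + 2^8 = 240.
N = 240/8 = 30.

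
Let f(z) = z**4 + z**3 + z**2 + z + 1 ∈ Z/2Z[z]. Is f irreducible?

Yes

Check for roots in Z/2Z: f(0) = 1; f(1) = 1.
No roots, so no linear factors.
Monic irreducibles of degree 2 over GF(2): z**2 + z + 1.
None of them divide f (all give nonzero remainder).
No irreducible factor of degree ≤ 2 exists, so f is irreducible over GF(2).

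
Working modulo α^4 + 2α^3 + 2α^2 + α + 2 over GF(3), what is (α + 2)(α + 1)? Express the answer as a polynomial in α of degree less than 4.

Multiply in GF(3)[α]: (α + 2)·(α + 1) = α^2 + 2.
Reduced: α^2 + 2.

α^2 + 2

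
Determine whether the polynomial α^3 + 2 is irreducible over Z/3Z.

No

Write h(α) = α^3 + 2.
Check for roots in Z/3Z: h(0) = 2; h(1) = 0 → root; h(2) = 1.
h(1) = 0, so (α − 1) divides h(α); h is reducible.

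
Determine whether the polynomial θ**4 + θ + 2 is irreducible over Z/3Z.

Write f(θ) = θ**4 + θ + 2.
Check for roots in Z/3Z: f(0) = 2; f(1) = 1; f(2) = 2.
No roots, so no linear factors.
Monic irreducibles of degree 2 over GF(3): θ**2 + 1, θ**2 + θ + 2, θ**2 + 2θ + 2.
None of them divide f (all give nonzero remainder).
No irreducible factor of degree ≤ 2 exists, so f is irreducible over GF(3).

Yes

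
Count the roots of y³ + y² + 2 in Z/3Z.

Write P(y) = y³ + y² + 2.
Evaluate at each of the 3 elements of Z/3Z:
P(0) = 2; P(1) = 1; P(2) = 2.
No element is a root.

0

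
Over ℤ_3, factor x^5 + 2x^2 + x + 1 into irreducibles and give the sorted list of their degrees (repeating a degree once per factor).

Write h(x) = x^5 + 2x^2 + x + 1.
Roots in ℤ_3: h(0) = 1; h(1) = 2; h(2) = 1.
Complete factorization: h(x) = (x^5 + 2x^2 + x + 1).
Factor degrees with multiplicity: 5 = 5.

5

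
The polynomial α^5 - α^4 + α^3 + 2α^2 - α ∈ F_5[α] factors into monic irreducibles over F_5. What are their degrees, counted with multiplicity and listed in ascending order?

1, 1, 1, 2

Write f(α) = α^5 - α^4 + α^3 + 2α^2 - α.
Roots in F_5: f(0) = 0 → root; f(1) = 2; f(2) = 0 → root; f(3) = 4; f(4) = 0 → root.
Linear factors from roots: (α), (α - 2), (α + 1).
Complete factorization: f(α) = (α)·(α + 1)·(α - 2)·(α^2 - 2).
Factor degrees with multiplicity: 1 + 1 + 1 + 2 = 5.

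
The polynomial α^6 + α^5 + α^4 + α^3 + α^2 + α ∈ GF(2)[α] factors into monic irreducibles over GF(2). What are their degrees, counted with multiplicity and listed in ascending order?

Write g(α) = α^6 + α^5 + α^4 + α^3 + α^2 + α.
Roots in GF(2): g(0) = 0 → root; g(1) = 0 → root.
Linear factors from roots: (α), (α + 1).
Complete factorization: g(α) = (α)·(α + 1)·(α^2 + α + 1)^2.
Factor degrees with multiplicity: 1 + 1 + 2 + 2 = 6.

1, 1, 2, 2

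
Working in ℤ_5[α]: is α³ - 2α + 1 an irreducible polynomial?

No

Write m(α) = α³ - 2α + 1.
Check for roots in ℤ_5: m(0) = 1; m(1) = 0 → root; m(2) = 0 → root; m(3) = 2; m(4) = 2.
m(1) = 0, so (α − 1) divides m(α); m is reducible.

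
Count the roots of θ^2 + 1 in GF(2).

Write P(θ) = θ^2 + 1.
Evaluate at each of the 2 elements of GF(2):
P(0) = 1; P(1) = 0 → root.
Roots: {1}.

1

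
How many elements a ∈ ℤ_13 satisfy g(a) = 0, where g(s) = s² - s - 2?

Evaluate at each of the 13 elements of ℤ_13:
g(0) = 11; g(1) = 11; g(2) = 0 → root; g(3) = 4; g(4) = 10; g(5) = 5; g(6) = 2; g(7) = 1; g(8) = 2; g(9) = 5; g(10) = 10; g(11) = 4; g(12) = 0 → root.
Roots: {2, 12}.

2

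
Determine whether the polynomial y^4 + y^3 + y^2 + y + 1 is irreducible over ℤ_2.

Yes

Write f(y) = y^4 + y^3 + y^2 + y + 1.
Check for roots in ℤ_2: f(0) = 1; f(1) = 1.
No roots, so no linear factors.
Monic irreducibles of degree 2 over GF(2): y^2 + y + 1.
None of them divide f (all give nonzero remainder).
No irreducible factor of degree ≤ 2 exists, so f is irreducible over GF(2).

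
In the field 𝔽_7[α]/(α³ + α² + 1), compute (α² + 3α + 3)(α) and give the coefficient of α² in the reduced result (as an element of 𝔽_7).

2

Multiply in 𝔽_7[α]: (α² + 3α + 3)·(α) = α³ + 3α² + 3α.
Reduce using α³ ≡ 6α² + 6 (mod α³ + α² + 1).
Reduced: 2α² + 3α + 6.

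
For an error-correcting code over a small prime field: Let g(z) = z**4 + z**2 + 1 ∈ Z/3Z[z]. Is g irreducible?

Check for roots in Z/3Z: g(0) = 1; g(1) = 0 → root; g(2) = 0 → root.
g(1) = 0, so (z − 1) divides g(z); g is reducible.

No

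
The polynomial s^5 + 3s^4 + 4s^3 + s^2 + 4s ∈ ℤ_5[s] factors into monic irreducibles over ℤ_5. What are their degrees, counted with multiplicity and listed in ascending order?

Write h(s) = s^5 + 3s^4 + 4s^3 + s^2 + 4s.
Roots in ℤ_5: h(0) = 0 → root; h(1) = 3; h(2) = 4; h(3) = 0 → root; h(4) = 0 → root.
Linear factors from roots: (s), (s + 2), (s + 1).
Complete factorization: h(s) = (s)·(s + 1)·(s + 2)·(s^2 + 2).
Factor degrees with multiplicity: 1 + 1 + 1 + 2 = 5.

1, 1, 1, 2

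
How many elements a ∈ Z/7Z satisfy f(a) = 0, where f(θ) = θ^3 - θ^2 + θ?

Evaluate at each of the 7 elements of Z/7Z:
f(0) = 0 → root; f(1) = 1; f(2) = 6; f(3) = 0 → root; f(4) = 3; f(5) = 0 → root; f(6) = 4.
Roots: {0, 3, 5}.

3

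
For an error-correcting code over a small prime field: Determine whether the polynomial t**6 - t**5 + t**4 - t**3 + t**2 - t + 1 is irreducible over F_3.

Write P(t) = t**6 - t**5 + t**4 - t**3 + t**2 - t + 1.
Check for roots in F_3: P(0) = 1; P(1) = 1; P(2) = 1.
No roots, so no linear factors.
Monic irreducibles of degree 2 over GF(3): t**2 + 1, t**2 + t - 1, t**2 - t - 1.
None of them divide P (all give nonzero remainder).
Degree-3 irreducible divisors: test the 8 monic irreducibles of degree 3 over GF(3).
None of them divide P (all give nonzero remainder).
No irreducible factor of degree ≤ 3 exists, so P is irreducible over GF(3).

Yes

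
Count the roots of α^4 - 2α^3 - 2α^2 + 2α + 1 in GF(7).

Write f(α) = α^4 - 2α^3 - 2α^2 + 2α + 1.
Evaluate at each of the 7 elements of GF(7):
f(0) = 1; f(1) = 0 → root; f(2) = 4; f(3) = 2; f(4) = 0 → root; f(5) = 0 → root; f(6) = 0 → root.
Roots: {1, 4, 5, 6}.

4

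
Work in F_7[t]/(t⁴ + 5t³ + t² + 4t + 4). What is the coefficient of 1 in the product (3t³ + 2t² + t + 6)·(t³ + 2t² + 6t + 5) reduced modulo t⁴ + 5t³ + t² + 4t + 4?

6

Multiply in F_7[t]: (3t³ + 2t² + t + 6)·(t³ + 2t² + 6t + 5) = 3t⁶ + t⁵ + 2t⁴ + 6t + 2.
Reduce using t⁴ ≡ 2t³ + 6t² + 3t + 3 (mod t⁴ + 5t³ + t² + 4t + 4).
Reduced: 3t² + 3t + 6.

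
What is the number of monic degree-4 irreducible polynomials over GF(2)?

By the necklace-counting formula, N_2(4) = (1/4) Σ_{d|4} μ(4/d)·2^d.
Divisors of 4: 1, 2, 4; μ(4/d) for each: 0, -1, 1.
Σ = − 2^2 + 2^4 = 12.
N = 12/4 = 3.

3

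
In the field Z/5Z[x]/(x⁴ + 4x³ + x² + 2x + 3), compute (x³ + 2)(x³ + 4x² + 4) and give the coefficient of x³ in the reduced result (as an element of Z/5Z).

3

Multiply in Z/5Z[x]: (x³ + 2)·(x³ + 4x² + 4) = x⁶ + 4x⁵ + x³ + 3x² + 3.
Reduce using x⁴ ≡ x³ + 4x² + 3x + 2 (mod x⁴ + 4x³ + x² + 2x + 3).
Reduced: 3x³ + x² + 2x + 1.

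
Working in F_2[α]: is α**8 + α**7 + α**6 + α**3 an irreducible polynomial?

No

Write f(α) = α**8 + α**7 + α**6 + α**3.
Check for roots in F_2: f(0) = 0 → root; f(1) = 0 → root.
f(0) = 0, so (α) divides f(α); f is reducible.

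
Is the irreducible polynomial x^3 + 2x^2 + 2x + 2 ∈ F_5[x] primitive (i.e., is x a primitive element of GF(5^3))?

Write f(x) = x^3 + 2x^2 + 2x + 2.
|GF(5^3)^×| = 5^3 − 1 = 124. Prime factorization: 124 = 2^2·31.
f is primitive ⇔ x has order 124 in GF(5)[x]/(f), i.e. x^(124/q) ≠ 1 for each prime q | 124.
x^(62) mod f = 4.
x^(4) mod f = 2x^2 + 2x + 4.
None equal 1, so x has full order 124; f is primitive.

Yes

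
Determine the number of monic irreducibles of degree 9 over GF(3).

2184

By the necklace-counting formula, N_3(9) = (1/9) Σ_{d|9} μ(9/d)·3^d.
Divisors of 9: 1, 3, 9; μ(9/d) for each: 0, -1, 1.
Σ = − 3^3 + 3^9 = 19656.
N = 19656/9 = 2184.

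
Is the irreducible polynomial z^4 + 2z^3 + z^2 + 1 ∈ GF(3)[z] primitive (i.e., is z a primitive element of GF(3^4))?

Write f(z) = z^4 + 2z^3 + z^2 + 1.
|GF(3^4)^×| = 3^4 − 1 = 80. Prime factorization: 80 = 2^4·5.
f is primitive ⇔ z has order 80 in GF(3)[z]/(f), i.e. z^(80/q) ≠ 1 for each prime q | 80.
z^(40) mod f = 1
z^(16) mod f = z^3 + z^2 + 2z.
Since z^(40) = 1, the order of z divides 40 < 80; not primitive.

No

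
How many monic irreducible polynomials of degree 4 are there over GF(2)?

3

The number of monic irreducibles of degree 4 over GF(2) is (1/4)·Σ_{d∣4} μ(4/d) 2^d.
Divisors of 4: 1, 2, 4; μ(4/d) for each: 0, -1, 1.
Σ = − 2^2 + 2^4 = 12.
N = 12/4 = 3.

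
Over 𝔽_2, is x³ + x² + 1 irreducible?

Yes

Write P(x) = x³ + x² + 1.
Check for roots in 𝔽_2: P(0) = 1; P(1) = 1.
No roots. A degree-3 polynomial over a field with no linear factor is irreducible.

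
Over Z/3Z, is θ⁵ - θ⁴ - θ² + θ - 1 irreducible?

Yes

Write h(θ) = θ⁵ - θ⁴ - θ² + θ - 1.
Check for roots in Z/3Z: h(0) = 2; h(1) = 2; h(2) = 1.
No roots, so no linear factors.
Monic irreducibles of degree 2 over GF(3): θ² + 1, θ² + θ - 1, θ² - θ - 1.
None of them divide h (all give nonzero remainder).
No irreducible factor of degree ≤ 2 exists, so h is irreducible over GF(3).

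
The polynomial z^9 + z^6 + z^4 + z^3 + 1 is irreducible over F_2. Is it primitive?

Yes

Write f(z) = z^9 + z^6 + z^4 + z^3 + 1.
|GF(2^9)^×| = 2^9 − 1 = 511. Prime factorization: 511 = 7·73.
f is primitive ⇔ z has order 511 in GF(2)[z]/(f), i.e. z^(511/q) ≠ 1 for each prime q | 511.
z^(73) mod f = z^6 + z^3 + z^2 + 1.
z^(7) mod f = z^7.
None equal 1, so z has full order 511; f is primitive.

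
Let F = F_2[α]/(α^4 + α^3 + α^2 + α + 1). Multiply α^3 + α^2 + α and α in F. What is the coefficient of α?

1

Multiply in F_2[α]: (α^3 + α^2 + α)·(α) = α^4 + α^3 + α^2.
Reduce using α^4 ≡ α^3 + α^2 + α + 1 (mod α^4 + α^3 + α^2 + α + 1).
Reduced: α + 1.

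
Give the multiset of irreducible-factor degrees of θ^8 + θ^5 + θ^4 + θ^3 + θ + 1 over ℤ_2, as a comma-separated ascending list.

1, 2, 2, 3

Write h(θ) = θ^8 + θ^5 + θ^4 + θ^3 + θ + 1.
Roots in ℤ_2: h(0) = 1; h(1) = 0 → root.
Linear factors from roots: (θ + 1).
Complete factorization: h(θ) = (θ + 1)·(θ^2 + θ + 1)^2·(θ^3 + θ^2 + 1).
Factor degrees with multiplicity: 1 + 2 + 2 + 3 = 8.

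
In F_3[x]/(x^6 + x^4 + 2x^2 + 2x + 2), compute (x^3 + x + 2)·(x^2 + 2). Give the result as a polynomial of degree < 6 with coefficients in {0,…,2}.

x^5 + 2x^2 + 2x + 1

Multiply in F_3[x]: (x^3 + x + 2)·(x^2 + 2) = x^5 + 2x^2 + 2x + 1.
Reduced: x^5 + 2x^2 + 2x + 1.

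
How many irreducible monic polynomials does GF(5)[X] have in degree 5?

x^(5^5) − x is the product of all monic irreducibles of degree dividing 5; Möbius inversion gives N = (1/5) Σ μ(5/d)·5^d.
Divisors of 5: 1, 5; μ(5/d) for each: -1, 1.
Σ = − 5^1 + 5^5 = 3120.
N = 3120/5 = 624.

624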